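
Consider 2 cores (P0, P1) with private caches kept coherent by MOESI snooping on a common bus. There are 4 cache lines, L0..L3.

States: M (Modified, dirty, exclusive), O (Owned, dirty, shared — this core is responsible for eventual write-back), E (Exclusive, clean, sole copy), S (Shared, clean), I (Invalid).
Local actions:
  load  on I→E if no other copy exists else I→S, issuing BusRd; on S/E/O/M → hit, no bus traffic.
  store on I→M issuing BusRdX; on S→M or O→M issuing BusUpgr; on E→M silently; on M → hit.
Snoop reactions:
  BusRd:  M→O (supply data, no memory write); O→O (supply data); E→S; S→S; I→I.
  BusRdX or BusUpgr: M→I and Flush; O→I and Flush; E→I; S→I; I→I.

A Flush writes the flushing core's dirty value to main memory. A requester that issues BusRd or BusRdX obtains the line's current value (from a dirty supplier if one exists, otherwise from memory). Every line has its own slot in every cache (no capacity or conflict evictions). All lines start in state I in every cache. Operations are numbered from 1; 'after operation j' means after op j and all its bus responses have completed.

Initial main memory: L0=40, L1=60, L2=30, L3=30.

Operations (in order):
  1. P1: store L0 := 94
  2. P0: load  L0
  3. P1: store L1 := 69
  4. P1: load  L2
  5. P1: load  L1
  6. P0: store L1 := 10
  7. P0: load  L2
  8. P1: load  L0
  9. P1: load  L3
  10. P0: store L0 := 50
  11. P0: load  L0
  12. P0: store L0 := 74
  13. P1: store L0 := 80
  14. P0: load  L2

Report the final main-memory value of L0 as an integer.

memory[L0] = 74

step 1: P1: store L0 := 94  ⟶  IM  (L0)  txn=BusRdX  M[L0]=40
step 2: P0: load  L0  ⟶  SO  (L0)  txn=BusRd  M[L0]=40
step 3: P1: store L1 := 69  ⟶  IM  (L1)  txn=BusRdX  M[L1]=60
step 4: P1: load  L2  ⟶  IE  (L2)  txn=BusRd  M[L2]=30
step 5: P1: load  L1  ⟶  IM  (L1)  txn=∅  M[L1]=60
step 6: P0: store L1 := 10  ⟶  MI  (L1)  txn=BusRdX+Flush  M[L1]=69
step 7: P0: load  L2  ⟶  SS  (L2)  txn=BusRd  M[L2]=30
step 8: P1: load  L0  ⟶  SO  (L0)  txn=∅  M[L0]=40
step 9: P1: load  L3  ⟶  IE  (L3)  txn=BusRd  M[L3]=30
step 10: P0: store L0 := 50  ⟶  MI  (L0)  txn=BusUpgr+Flush  M[L0]=94
step 11: P0: load  L0  ⟶  MI  (L0)  txn=∅  M[L0]=94
step 12: P0: store L0 := 74  ⟶  MI  (L0)  txn=∅  M[L0]=94
step 13: P1: store L0 := 80  ⟶  IM  (L0)  txn=BusRdX+Flush  M[L0]=74
step 14: P0: load  L2  ⟶  SS  (L2)  txn=∅  M[L2]=30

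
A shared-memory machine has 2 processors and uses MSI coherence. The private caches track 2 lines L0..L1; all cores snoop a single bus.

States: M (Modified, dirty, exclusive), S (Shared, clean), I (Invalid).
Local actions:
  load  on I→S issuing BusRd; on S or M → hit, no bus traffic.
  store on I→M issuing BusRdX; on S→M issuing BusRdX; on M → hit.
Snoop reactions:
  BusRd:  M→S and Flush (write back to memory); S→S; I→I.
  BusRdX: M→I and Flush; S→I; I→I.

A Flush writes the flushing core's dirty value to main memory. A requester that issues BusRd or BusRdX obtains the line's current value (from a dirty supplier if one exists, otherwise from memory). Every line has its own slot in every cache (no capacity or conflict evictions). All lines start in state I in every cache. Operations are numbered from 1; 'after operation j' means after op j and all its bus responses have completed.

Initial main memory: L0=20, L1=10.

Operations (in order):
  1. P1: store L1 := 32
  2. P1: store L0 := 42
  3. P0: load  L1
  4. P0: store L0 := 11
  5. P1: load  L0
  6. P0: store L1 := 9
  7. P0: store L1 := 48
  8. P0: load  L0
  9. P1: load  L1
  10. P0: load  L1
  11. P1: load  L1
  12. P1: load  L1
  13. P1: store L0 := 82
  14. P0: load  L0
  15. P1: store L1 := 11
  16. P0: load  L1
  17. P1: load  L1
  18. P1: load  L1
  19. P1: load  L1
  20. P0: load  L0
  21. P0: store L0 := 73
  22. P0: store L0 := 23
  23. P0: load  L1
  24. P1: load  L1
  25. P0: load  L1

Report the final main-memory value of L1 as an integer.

memory[L1] = 11

step 1: P1: store L1 := 32  ⟶  IM  (L1)  txn=BusRdX  M[L1]=10
step 2: P1: store L0 := 42  ⟶  IM  (L0)  txn=BusRdX  M[L0]=20
step 3: P0: load  L1  ⟶  SS  (L1)  txn=BusRd+Flush  M[L1]=32
step 4: P0: store L0 := 11  ⟶  MI  (L0)  txn=BusRdX+Flush  M[L0]=42
step 5: P1: load  L0  ⟶  SS  (L0)  txn=BusRd+Flush  M[L0]=11
step 6: P0: store L1 := 9  ⟶  MI  (L1)  txn=BusRdX  M[L1]=32
step 7: P0: store L1 := 48  ⟶  MI  (L1)  txn=∅  M[L1]=32
step 8: P0: load  L0  ⟶  SS  (L0)  txn=∅  M[L0]=11
step 9: P1: load  L1  ⟶  SS  (L1)  txn=BusRd+Flush  M[L1]=48
step 10: P0: load  L1  ⟶  SS  (L1)  txn=∅  M[L1]=48
step 11: P1: load  L1  ⟶  SS  (L1)  txn=∅  M[L1]=48
step 12: P1: load  L1  ⟶  SS  (L1)  txn=∅  M[L1]=48
step 13: P1: store L0 := 82  ⟶  IM  (L0)  txn=BusRdX  M[L0]=11
step 14: P0: load  L0  ⟶  SS  (L0)  txn=BusRd+Flush  M[L0]=82
step 15: P1: store L1 := 11  ⟶  IM  (L1)  txn=BusRdX  M[L1]=48
step 16: P0: load  L1  ⟶  SS  (L1)  txn=BusRd+Flush  M[L1]=11
step 17: P1: load  L1  ⟶  SS  (L1)  txn=∅  M[L1]=11
step 18: P1: load  L1  ⟶  SS  (L1)  txn=∅  M[L1]=11
step 19: P1: load  L1  ⟶  SS  (L1)  txn=∅  M[L1]=11
step 20: P0: load  L0  ⟶  SS  (L0)  txn=∅  M[L0]=82
step 21: P0: store L0 := 73  ⟶  MI  (L0)  txn=BusRdX  M[L0]=82
step 22: P0: store L0 := 23  ⟶  MI  (L0)  txn=∅  M[L0]=82
step 23: P0: load  L1  ⟶  SS  (L1)  txn=∅  M[L1]=11
step 24: P1: load  L1  ⟶  SS  (L1)  txn=∅  M[L1]=11
step 25: P0: load  L1  ⟶  SS  (L1)  txn=∅  M[L1]=11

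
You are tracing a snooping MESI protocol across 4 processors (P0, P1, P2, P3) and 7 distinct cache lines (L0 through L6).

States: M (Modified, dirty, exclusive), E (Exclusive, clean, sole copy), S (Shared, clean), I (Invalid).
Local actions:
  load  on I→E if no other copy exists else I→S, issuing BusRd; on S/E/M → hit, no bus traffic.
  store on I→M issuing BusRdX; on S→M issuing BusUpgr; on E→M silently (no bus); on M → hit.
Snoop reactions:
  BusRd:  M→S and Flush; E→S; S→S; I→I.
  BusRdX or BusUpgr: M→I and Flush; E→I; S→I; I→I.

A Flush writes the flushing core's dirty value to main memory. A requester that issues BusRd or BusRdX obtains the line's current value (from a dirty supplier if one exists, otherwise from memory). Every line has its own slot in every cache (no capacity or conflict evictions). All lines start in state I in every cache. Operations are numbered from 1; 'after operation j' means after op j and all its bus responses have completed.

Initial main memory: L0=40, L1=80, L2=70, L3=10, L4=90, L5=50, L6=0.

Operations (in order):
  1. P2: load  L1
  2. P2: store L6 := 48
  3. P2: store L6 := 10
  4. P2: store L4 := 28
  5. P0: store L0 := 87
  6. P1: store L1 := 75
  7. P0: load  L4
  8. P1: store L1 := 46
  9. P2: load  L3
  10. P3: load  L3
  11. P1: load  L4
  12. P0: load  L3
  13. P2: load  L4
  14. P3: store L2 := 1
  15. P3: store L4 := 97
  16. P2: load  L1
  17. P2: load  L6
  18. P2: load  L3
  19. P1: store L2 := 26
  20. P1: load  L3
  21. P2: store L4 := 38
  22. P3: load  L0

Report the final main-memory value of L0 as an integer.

memory[L0] = 87

  op1 P2: load  L1 → I/I/E/I on L1; bus BusRd; mem=80
  op2 P2: store L6 := 48 → I/I/M/I on L6; bus BusRdX; mem=0
  op3 P2: store L6 := 10 → I/I/M/I on L6; bus (none); mem=0
  op4 P2: store L4 := 28 → I/I/M/I on L4; bus BusRdX; mem=90
  op5 P0: store L0 := 87 → M/I/I/I on L0; bus BusRdX; mem=40
  op6 P1: store L1 := 75 → I/M/I/I on L1; bus BusRdX; mem=80
  op7 P0: load  L4 → S/I/S/I on L4; bus BusRd Flush; mem=28
  op8 P1: store L1 := 46 → I/M/I/I on L1; bus (none); mem=80
  op9 P2: load  L3 → I/I/E/I on L3; bus BusRd; mem=10
  op10 P3: load  L3 → I/I/S/S on L3; bus BusRd; mem=10
  op11 P1: load  L4 → S/S/S/I on L4; bus BusRd; mem=28
  op12 P0: load  L3 → S/I/S/S on L3; bus BusRd; mem=10
  op13 P2: load  L4 → S/S/S/I on L4; bus (none); mem=28
  op14 P3: store L2 := 1 → I/I/I/M on L2; bus BusRdX; mem=70
  op15 P3: store L4 := 97 → I/I/I/M on L4; bus BusRdX; mem=28
  op16 P2: load  L1 → I/S/S/I on L1; bus BusRd Flush; mem=46
  op17 P2: load  L6 → I/I/M/I on L6; bus (none); mem=0
  op18 P2: load  L3 → S/I/S/S on L3; bus (none); mem=10
  op19 P1: store L2 := 26 → I/M/I/I on L2; bus BusRdX Flush; mem=1
  op20 P1: load  L3 → S/S/S/S on L3; bus BusRd; mem=10
  op21 P2: store L4 := 38 → I/I/M/I on L4; bus BusRdX Flush; mem=97
  op22 P3: load  L0 → S/I/I/S on L0; bus BusRd Flush; mem=87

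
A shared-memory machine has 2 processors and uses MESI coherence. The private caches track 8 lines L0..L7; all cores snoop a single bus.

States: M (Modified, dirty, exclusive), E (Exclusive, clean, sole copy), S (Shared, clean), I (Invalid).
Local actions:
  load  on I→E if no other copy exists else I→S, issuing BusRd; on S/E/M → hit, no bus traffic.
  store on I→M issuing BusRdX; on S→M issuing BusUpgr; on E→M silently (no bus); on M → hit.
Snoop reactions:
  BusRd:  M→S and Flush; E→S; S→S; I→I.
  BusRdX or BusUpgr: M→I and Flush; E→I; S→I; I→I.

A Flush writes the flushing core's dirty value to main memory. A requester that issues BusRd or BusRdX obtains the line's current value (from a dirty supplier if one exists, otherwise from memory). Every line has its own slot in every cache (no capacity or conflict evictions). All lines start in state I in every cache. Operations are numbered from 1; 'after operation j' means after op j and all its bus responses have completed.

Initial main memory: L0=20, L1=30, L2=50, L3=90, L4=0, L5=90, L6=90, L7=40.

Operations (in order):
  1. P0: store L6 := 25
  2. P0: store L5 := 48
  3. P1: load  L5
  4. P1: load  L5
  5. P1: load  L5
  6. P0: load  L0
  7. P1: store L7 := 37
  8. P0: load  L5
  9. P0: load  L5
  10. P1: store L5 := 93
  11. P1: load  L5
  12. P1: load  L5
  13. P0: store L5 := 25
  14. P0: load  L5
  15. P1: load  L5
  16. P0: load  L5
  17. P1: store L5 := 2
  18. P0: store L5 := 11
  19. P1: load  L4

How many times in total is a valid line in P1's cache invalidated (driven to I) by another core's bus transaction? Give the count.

1. P0: store L6 := 25  bus=[BusRdX]  L6: P0=M P1=I  mem[L6]=90
2. P0: store L5 := 48  bus=[BusRdX]  L5: P0=M P1=I  mem[L5]=90
3. P1: load  L5  bus=[BusRd,Flush]  L5: P0=S P1=S  mem[L5]=48
4. P1: load  L5  bus=[-]  L5: P0=S P1=S  mem[L5]=48
5. P1: load  L5  bus=[-]  L5: P0=S P1=S  mem[L5]=48
6. P0: load  L0  bus=[BusRd]  L0: P0=E P1=I  mem[L0]=20
7. P1: store L7 := 37  bus=[BusRdX]  L7: P0=I P1=M  mem[L7]=40
8. P0: load  L5  bus=[-]  L5: P0=S P1=S  mem[L5]=48
9. P0: load  L5  bus=[-]  L5: P0=S P1=S  mem[L5]=48
10. P1: store L5 := 93  bus=[BusUpgr]  L5: P0=I P1=M  mem[L5]=48
11. P1: load  L5  bus=[-]  L5: P0=I P1=M  mem[L5]=48
12. P1: load  L5  bus=[-]  L5: P0=I P1=M  mem[L5]=48
13. P0: store L5 := 25  bus=[BusRdX,Flush]  L5: P0=M P1=I  mem[L5]=93
14. P0: load  L5  bus=[-]  L5: P0=M P1=I  mem[L5]=93
15. P1: load  L5  bus=[BusRd,Flush]  L5: P0=S P1=S  mem[L5]=25
16. P0: load  L5  bus=[-]  L5: P0=S P1=S  mem[L5]=25
17. P1: store L5 := 2  bus=[BusUpgr]  L5: P0=I P1=M  mem[L5]=25
18. P0: store L5 := 11  bus=[BusRdX,Flush]  L5: P0=M P1=I  mem[L5]=2
19. P1: load  L4  bus=[BusRd]  L4: P0=I P1=E  mem[L4]=0

invalidations = 2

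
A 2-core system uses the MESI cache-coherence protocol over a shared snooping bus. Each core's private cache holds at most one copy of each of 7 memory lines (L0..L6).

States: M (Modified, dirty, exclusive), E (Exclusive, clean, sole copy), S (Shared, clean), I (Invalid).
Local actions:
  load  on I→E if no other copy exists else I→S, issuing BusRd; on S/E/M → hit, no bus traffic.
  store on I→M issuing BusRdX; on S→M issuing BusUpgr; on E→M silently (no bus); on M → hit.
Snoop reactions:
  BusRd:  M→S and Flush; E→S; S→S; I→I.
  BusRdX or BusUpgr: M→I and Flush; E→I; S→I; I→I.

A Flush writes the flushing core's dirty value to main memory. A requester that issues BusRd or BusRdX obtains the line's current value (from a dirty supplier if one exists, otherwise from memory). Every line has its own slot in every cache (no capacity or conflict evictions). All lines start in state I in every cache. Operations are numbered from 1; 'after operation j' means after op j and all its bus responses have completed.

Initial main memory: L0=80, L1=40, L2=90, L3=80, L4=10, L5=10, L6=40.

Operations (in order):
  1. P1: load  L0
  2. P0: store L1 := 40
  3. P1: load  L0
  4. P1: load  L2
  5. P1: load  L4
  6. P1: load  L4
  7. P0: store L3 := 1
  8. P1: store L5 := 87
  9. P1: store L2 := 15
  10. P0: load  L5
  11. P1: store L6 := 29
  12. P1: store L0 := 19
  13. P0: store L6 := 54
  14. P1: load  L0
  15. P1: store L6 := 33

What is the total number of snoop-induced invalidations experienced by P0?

  op1 P1: load  L0 → I/E on L0; bus BusRd; mem=80
  op2 P0: store L1 := 40 → M/I on L1; bus BusRdX; mem=40
  op3 P1: load  L0 → I/E on L0; bus (none); mem=80
  op4 P1: load  L2 → I/E on L2; bus BusRd; mem=90
  op5 P1: load  L4 → I/E on L4; bus BusRd; mem=10
  op6 P1: load  L4 → I/E on L4; bus (none); mem=10
  op7 P0: store L3 := 1 → M/I on L3; bus BusRdX; mem=80
  op8 P1: store L5 := 87 → I/M on L5; bus BusRdX; mem=10
  op9 P1: store L2 := 15 → I/M on L2; bus (none); mem=90
  op10 P0: load  L5 → S/S on L5; bus BusRd Flush; mem=87
  op11 P1: store L6 := 29 → I/M on L6; bus BusRdX; mem=40
  op12 P1: store L0 := 19 → I/M on L0; bus (none); mem=80
  op13 P0: store L6 := 54 → M/I on L6; bus BusRdX Flush; mem=29
  op14 P1: load  L0 → I/M on L0; bus (none); mem=80
  op15 P1: store L6 := 33 → I/M on L6; bus BusRdX Flush; mem=54

invalidations = 1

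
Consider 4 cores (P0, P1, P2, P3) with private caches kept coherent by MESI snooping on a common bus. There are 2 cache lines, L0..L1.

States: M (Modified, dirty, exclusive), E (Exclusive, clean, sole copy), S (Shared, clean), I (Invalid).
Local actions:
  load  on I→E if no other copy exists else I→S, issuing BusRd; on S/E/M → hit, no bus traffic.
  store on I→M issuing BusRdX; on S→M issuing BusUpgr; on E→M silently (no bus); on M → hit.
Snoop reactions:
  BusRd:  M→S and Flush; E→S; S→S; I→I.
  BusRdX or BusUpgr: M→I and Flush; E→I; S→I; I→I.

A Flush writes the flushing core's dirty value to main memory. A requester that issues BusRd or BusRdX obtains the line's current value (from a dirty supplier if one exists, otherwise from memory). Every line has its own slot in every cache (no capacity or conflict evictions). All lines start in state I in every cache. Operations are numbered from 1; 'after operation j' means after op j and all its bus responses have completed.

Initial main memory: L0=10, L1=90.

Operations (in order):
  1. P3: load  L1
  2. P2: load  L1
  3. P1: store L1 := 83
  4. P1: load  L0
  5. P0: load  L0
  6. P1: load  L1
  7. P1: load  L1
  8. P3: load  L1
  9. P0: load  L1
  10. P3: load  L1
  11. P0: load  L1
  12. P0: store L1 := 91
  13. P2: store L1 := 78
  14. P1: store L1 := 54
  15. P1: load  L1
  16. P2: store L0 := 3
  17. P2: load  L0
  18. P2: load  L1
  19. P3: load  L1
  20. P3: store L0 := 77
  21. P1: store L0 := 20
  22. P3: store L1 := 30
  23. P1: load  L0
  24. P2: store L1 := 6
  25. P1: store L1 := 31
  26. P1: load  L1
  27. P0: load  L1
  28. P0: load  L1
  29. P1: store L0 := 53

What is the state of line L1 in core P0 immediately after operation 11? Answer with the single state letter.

state = S

step 1: P3: load  L1  ⟶  IIIE  (L1)  txn=BusRd  M[L1]=90
step 2: P2: load  L1  ⟶  IISS  (L1)  txn=BusRd  M[L1]=90
step 3: P1: store L1 := 83  ⟶  IMII  (L1)  txn=BusRdX  M[L1]=90
step 4: P1: load  L0  ⟶  IEII  (L0)  txn=BusRd  M[L0]=10
step 5: P0: load  L0  ⟶  SSII  (L0)  txn=BusRd  M[L0]=10
step 6: P1: load  L1  ⟶  IMII  (L1)  txn=∅  M[L1]=90
step 7: P1: load  L1  ⟶  IMII  (L1)  txn=∅  M[L1]=90
step 8: P3: load  L1  ⟶  ISIS  (L1)  txn=BusRd+Flush  M[L1]=83
step 9: P0: load  L1  ⟶  SSIS  (L1)  txn=BusRd  M[L1]=83
step 10: P3: load  L1  ⟶  SSIS  (L1)  txn=∅  M[L1]=83
step 11: P0: load  L1  ⟶  SSIS  (L1)  txn=∅  M[L1]=83
step 12: P0: store L1 := 91  ⟶  MIII  (L1)  txn=BusUpgr  M[L1]=83
step 13: P2: store L1 := 78  ⟶  IIMI  (L1)  txn=BusRdX+Flush  M[L1]=91
step 14: P1: store L1 := 54  ⟶  IMII  (L1)  txn=BusRdX+Flush  M[L1]=78
step 15: P1: load  L1  ⟶  IMII  (L1)  txn=∅  M[L1]=78
step 16: P2: store L0 := 3  ⟶  IIMI  (L0)  txn=BusRdX  M[L0]=10
step 17: P2: load  L0  ⟶  IIMI  (L0)  txn=∅  M[L0]=10
step 18: P2: load  L1  ⟶  ISSI  (L1)  txn=BusRd+Flush  M[L1]=54
step 19: P3: load  L1  ⟶  ISSS  (L1)  txn=BusRd  M[L1]=54
step 20: P3: store L0 := 77  ⟶  IIIM  (L0)  txn=BusRdX+Flush  M[L0]=3
step 21: P1: store L0 := 20  ⟶  IMII  (L0)  txn=BusRdX+Flush  M[L0]=77
step 22: P3: store L1 := 30  ⟶  IIIM  (L1)  txn=BusUpgr  M[L1]=54
step 23: P1: load  L0  ⟶  IMII  (L0)  txn=∅  M[L0]=77
step 24: P2: store L1 := 6  ⟶  IIMI  (L1)  txn=BusRdX+Flush  M[L1]=30
step 25: P1: store L1 := 31  ⟶  IMII  (L1)  txn=BusRdX+Flush  M[L1]=6
step 26: P1: load  L1  ⟶  IMII  (L1)  txn=∅  M[L1]=6
step 27: P0: load  L1  ⟶  SSII  (L1)  txn=BusRd+Flush  M[L1]=31
step 28: P0: load  L1  ⟶  SSII  (L1)  txn=∅  M[L1]=31
step 29: P1: store L0 := 53  ⟶  IMII  (L0)  txn=∅  M[L0]=77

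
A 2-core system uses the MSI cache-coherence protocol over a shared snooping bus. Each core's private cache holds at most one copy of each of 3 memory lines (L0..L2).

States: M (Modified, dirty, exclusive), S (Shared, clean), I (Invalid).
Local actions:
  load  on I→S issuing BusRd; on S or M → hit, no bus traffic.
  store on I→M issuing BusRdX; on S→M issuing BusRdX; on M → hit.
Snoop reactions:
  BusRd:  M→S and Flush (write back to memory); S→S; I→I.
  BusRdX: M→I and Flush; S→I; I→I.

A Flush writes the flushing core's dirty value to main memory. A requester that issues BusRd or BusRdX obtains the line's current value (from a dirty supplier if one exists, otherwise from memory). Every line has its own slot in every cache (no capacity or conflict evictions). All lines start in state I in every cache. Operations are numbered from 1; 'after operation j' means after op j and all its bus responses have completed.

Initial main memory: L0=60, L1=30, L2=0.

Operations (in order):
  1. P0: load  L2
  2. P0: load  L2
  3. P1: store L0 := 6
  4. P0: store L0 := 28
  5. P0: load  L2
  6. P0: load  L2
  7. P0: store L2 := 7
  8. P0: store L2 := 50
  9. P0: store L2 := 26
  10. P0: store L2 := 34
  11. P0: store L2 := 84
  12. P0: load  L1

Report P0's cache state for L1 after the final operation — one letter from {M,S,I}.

  op1 P0: load  L2 → S/I on L2; bus BusRd; mem=0
  op2 P0: load  L2 → S/I on L2; bus (none); mem=0
  op3 P1: store L0 := 6 → I/M on L0; bus BusRdX; mem=60
  op4 P0: store L0 := 28 → M/I on L0; bus BusRdX Flush; mem=6
  op5 P0: load  L2 → S/I on L2; bus (none); mem=0
  op6 P0: load  L2 → S/I on L2; bus (none); mem=0
  op7 P0: store L2 := 7 → M/I on L2; bus BusRdX; mem=0
  op8 P0: store L2 := 50 → M/I on L2; bus (none); mem=0
  op9 P0: store L2 := 26 → M/I on L2; bus (none); mem=0
  op10 P0: store L2 := 34 → M/I on L2; bus (none); mem=0
  op11 P0: store L2 := 84 → M/I on L2; bus (none); mem=0
  op12 P0: load  L1 → S/I on L1; bus BusRd; mem=30

state = S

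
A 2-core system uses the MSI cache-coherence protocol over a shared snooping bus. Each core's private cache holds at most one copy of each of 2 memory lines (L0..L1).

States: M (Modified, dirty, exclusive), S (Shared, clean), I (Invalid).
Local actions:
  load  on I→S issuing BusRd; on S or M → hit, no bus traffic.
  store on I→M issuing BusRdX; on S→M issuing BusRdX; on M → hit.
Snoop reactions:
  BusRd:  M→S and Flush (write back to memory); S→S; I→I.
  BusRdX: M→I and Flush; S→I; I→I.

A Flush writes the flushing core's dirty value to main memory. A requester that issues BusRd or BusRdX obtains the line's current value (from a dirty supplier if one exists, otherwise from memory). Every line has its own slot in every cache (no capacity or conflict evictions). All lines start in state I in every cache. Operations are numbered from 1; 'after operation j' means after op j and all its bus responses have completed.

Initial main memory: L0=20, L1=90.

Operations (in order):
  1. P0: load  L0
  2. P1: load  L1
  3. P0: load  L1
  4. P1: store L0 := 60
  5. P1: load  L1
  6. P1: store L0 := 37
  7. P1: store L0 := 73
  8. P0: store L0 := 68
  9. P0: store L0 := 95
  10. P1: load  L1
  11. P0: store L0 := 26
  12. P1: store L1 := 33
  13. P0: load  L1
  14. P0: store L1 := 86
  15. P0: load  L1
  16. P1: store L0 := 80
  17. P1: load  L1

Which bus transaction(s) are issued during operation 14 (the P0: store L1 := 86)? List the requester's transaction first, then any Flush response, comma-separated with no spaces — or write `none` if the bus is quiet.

[1] P0: load  L0 | P0:S(20), P1:I | bus: BusRd
[2] P1: load  L1 | P0:I, P1:S(90) | bus: BusRd
[3] P0: load  L1 | P0:S(90), P1:S(90) | bus: BusRd
[4] P1: store L0 := 60 | P0:I, P1:M(60) | bus: BusRdX
[5] P1: load  L1 | P0:S(90), P1:S(90) | bus: none
[6] P1: store L0 := 37 | P0:I, P1:M(37) | bus: none
[7] P1: store L0 := 73 | P0:I, P1:M(73) | bus: none
[8] P0: store L0 := 68 | P0:M(68), P1:I | bus: BusRdX,Flush
[9] P0: store L0 := 95 | P0:M(95), P1:I | bus: none
[10] P1: load  L1 | P0:S(90), P1:S(90) | bus: none
[11] P0: store L0 := 26 | P0:M(26), P1:I | bus: none
[12] P1: store L1 := 33 | P0:I, P1:M(33) | bus: BusRdX
[13] P0: load  L1 | P0:S(33), P1:S(33) | bus: BusRd,Flush
[14] P0: store L1 := 86 | P0:M(86), P1:I | bus: BusRdX
[15] P0: load  L1 | P0:M(86), P1:I | bus: none
[16] P1: store L0 := 80 | P0:I, P1:M(80) | bus: BusRdX,Flush
[17] P1: load  L1 | P0:S(86), P1:S(86) | bus: BusRd,Flush

bus = BusRdX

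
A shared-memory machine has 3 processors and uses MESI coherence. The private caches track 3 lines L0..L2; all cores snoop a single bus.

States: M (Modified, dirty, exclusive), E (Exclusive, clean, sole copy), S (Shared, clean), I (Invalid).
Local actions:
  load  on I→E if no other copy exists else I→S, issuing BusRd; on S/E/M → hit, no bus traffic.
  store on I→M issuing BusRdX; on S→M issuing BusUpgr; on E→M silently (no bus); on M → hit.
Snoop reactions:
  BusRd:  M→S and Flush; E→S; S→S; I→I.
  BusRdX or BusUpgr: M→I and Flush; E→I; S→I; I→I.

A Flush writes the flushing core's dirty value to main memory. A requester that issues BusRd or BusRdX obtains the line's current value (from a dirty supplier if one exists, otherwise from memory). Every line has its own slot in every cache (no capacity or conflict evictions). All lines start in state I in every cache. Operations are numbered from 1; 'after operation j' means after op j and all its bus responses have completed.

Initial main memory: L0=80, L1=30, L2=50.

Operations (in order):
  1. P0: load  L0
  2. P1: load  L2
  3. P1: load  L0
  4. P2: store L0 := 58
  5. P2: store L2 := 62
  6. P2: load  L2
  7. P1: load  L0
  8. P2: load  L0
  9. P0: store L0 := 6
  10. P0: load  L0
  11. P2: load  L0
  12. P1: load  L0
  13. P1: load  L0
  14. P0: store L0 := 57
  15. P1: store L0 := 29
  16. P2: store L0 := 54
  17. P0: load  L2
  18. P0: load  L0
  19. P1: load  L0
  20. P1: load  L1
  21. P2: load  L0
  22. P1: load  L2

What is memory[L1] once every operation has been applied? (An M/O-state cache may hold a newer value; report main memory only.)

  op1 P0: load  L0 → E/I/I on L0; bus BusRd; mem=80
  op2 P1: load  L2 → I/E/I on L2; bus BusRd; mem=50
  op3 P1: load  L0 → S/S/I on L0; bus BusRd; mem=80
  op4 P2: store L0 := 58 → I/I/M on L0; bus BusRdX; mem=80
  op5 P2: store L2 := 62 → I/I/M on L2; bus BusRdX; mem=50
  op6 P2: load  L2 → I/I/M on L2; bus (none); mem=50
  op7 P1: load  L0 → I/S/S on L0; bus BusRd Flush; mem=58
  op8 P2: load  L0 → I/S/S on L0; bus (none); mem=58
  op9 P0: store L0 := 6 → M/I/I on L0; bus BusRdX; mem=58
  op10 P0: load  L0 → M/I/I on L0; bus (none); mem=58
  op11 P2: load  L0 → S/I/S on L0; bus BusRd Flush; mem=6
  op12 P1: load  L0 → S/S/S on L0; bus BusRd; mem=6
  op13 P1: load  L0 → S/S/S on L0; bus (none); mem=6
  op14 P0: store L0 := 57 → M/I/I on L0; bus BusUpgr; mem=6
  op15 P1: store L0 := 29 → I/M/I on L0; bus BusRdX Flush; mem=57
  op16 P2: store L0 := 54 → I/I/M on L0; bus BusRdX Flush; mem=29
  op17 P0: load  L2 → S/I/S on L2; bus BusRd Flush; mem=62
  op18 P0: load  L0 → S/I/S on L0; bus BusRd Flush; mem=54
  op19 P1: load  L0 → S/S/S on L0; bus BusRd; mem=54
  op20 P1: load  L1 → I/E/I on L1; bus BusRd; mem=30
  op21 P2: load  L0 → S/S/S on L0; bus (none); mem=54
  op22 P1: load  L2 → S/S/S on L2; bus BusRd; mem=62

memory[L1] = 30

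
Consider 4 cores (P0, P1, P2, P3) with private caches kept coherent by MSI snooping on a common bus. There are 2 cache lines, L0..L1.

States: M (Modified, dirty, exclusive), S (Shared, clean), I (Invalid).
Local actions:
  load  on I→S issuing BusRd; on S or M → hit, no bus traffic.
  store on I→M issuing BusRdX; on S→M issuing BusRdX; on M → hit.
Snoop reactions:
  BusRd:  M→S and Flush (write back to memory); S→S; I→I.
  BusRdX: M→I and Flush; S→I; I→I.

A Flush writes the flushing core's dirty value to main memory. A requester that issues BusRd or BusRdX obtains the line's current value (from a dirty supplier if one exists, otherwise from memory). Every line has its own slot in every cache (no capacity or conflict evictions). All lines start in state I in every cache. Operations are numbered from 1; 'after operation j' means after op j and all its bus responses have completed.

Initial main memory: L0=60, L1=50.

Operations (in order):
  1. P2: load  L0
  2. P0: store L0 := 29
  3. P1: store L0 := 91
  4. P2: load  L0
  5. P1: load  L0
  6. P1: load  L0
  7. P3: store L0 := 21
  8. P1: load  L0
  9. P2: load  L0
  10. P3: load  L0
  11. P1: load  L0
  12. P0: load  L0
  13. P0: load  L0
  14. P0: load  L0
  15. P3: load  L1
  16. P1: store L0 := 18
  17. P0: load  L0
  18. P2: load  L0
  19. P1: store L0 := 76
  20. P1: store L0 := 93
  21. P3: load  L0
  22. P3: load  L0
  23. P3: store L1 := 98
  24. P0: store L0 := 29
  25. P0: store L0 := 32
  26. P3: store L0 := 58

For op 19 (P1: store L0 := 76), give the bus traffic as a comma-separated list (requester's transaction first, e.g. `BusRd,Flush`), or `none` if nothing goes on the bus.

  op1 P2: load  L0 → I/I/S/I on L0; bus BusRd; mem=60
  op2 P0: store L0 := 29 → M/I/I/I on L0; bus BusRdX; mem=60
  op3 P1: store L0 := 91 → I/M/I/I on L0; bus BusRdX Flush; mem=29
  op4 P2: load  L0 → I/S/S/I on L0; bus BusRd Flush; mem=91
  op5 P1: load  L0 → I/S/S/I on L0; bus (none); mem=91
  op6 P1: load  L0 → I/S/S/I on L0; bus (none); mem=91
  op7 P3: store L0 := 21 → I/I/I/M on L0; bus BusRdX; mem=91
  op8 P1: load  L0 → I/S/I/S on L0; bus BusRd Flush; mem=21
  op9 P2: load  L0 → I/S/S/S on L0; bus BusRd; mem=21
  op10 P3: load  L0 → I/S/S/S on L0; bus (none); mem=21
  op11 P1: load  L0 → I/S/S/S on L0; bus (none); mem=21
  op12 P0: load  L0 → S/S/S/S on L0; bus BusRd; mem=21
  op13 P0: load  L0 → S/S/S/S on L0; bus (none); mem=21
  op14 P0: load  L0 → S/S/S/S on L0; bus (none); mem=21
  op15 P3: load  L1 → I/I/I/S on L1; bus BusRd; mem=50
  op16 P1: store L0 := 18 → I/M/I/I on L0; bus BusRdX; mem=21
  op17 P0: load  L0 → S/S/I/I on L0; bus BusRd Flush; mem=18
  op18 P2: load  L0 → S/S/S/I on L0; bus BusRd; mem=18
  op19 P1: store L0 := 76 → I/M/I/I on L0; bus BusRdX; mem=18
  op20 P1: store L0 := 93 → I/M/I/I on L0; bus (none); mem=18
  op21 P3: load  L0 → I/S/I/S on L0; bus BusRd Flush; mem=93
  op22 P3: load  L0 → I/S/I/S on L0; bus (none); mem=93
  op23 P3: store L1 := 98 → I/I/I/M on L1; bus BusRdX; mem=50
  op24 P0: store L0 := 29 → M/I/I/I on L0; bus BusRdX; mem=93
  op25 P0: store L0 := 32 → M/I/I/I on L0; bus (none); mem=93
  op26 P3: store L0 := 58 → I/I/I/M on L0; bus BusRdX Flush; mem=32

bus = BusRdX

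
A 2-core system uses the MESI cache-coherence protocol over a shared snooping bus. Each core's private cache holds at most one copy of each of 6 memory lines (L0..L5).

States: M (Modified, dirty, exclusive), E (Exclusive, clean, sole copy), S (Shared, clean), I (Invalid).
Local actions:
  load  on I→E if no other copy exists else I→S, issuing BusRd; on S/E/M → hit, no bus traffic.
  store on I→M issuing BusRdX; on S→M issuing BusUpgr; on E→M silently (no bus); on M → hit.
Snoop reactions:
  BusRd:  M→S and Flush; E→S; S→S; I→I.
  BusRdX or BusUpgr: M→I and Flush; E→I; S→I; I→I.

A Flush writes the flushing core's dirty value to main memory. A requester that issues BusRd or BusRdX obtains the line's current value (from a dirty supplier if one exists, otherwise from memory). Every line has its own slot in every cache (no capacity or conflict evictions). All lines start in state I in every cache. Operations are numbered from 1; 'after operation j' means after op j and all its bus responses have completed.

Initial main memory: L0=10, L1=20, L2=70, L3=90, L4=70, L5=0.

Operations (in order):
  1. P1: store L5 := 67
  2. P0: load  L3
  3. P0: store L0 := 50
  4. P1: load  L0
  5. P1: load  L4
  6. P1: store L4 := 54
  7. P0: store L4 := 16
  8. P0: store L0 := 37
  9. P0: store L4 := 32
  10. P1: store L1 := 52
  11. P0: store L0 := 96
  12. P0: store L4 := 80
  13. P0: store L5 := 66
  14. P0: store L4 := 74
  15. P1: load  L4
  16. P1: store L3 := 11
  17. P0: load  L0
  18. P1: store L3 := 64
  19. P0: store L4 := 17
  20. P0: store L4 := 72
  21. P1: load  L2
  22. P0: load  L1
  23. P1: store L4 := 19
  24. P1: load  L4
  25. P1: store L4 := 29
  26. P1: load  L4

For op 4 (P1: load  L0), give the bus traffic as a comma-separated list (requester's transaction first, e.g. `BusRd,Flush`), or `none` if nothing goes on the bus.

step 1: P1: store L5 := 67  ⟶  IM  (L5)  txn=BusRdX  M[L5]=0
step 2: P0: load  L3  ⟶  EI  (L3)  txn=BusRd  M[L3]=90
step 3: P0: store L0 := 50  ⟶  MI  (L0)  txn=BusRdX  M[L0]=10
step 4: P1: load  L0  ⟶  SS  (L0)  txn=BusRd+Flush  M[L0]=50
step 5: P1: load  L4  ⟶  IE  (L4)  txn=BusRd  M[L4]=70
step 6: P1: store L4 := 54  ⟶  IM  (L4)  txn=∅  M[L4]=70
step 7: P0: store L4 := 16  ⟶  MI  (L4)  txn=BusRdX+Flush  M[L4]=54
step 8: P0: store L0 := 37  ⟶  MI  (L0)  txn=BusUpgr  M[L0]=50
step 9: P0: store L4 := 32  ⟶  MI  (L4)  txn=∅  M[L4]=54
step 10: P1: store L1 := 52  ⟶  IM  (L1)  txn=BusRdX  M[L1]=20
step 11: P0: store L0 := 96  ⟶  MI  (L0)  txn=∅  M[L0]=50
step 12: P0: store L4 := 80  ⟶  MI  (L4)  txn=∅  M[L4]=54
step 13: P0: store L5 := 66  ⟶  MI  (L5)  txn=BusRdX+Flush  M[L5]=67
step 14: P0: store L4 := 74  ⟶  MI  (L4)  txn=∅  M[L4]=54
step 15: P1: load  L4  ⟶  SS  (L4)  txn=BusRd+Flush  M[L4]=74
step 16: P1: store L3 := 11  ⟶  IM  (L3)  txn=BusRdX  M[L3]=90
step 17: P0: load  L0  ⟶  MI  (L0)  txn=∅  M[L0]=50
step 18: P1: store L3 := 64  ⟶  IM  (L3)  txn=∅  M[L3]=90
step 19: P0: store L4 := 17  ⟶  MI  (L4)  txn=BusUpgr  M[L4]=74
step 20: P0: store L4 := 72  ⟶  MI  (L4)  txn=∅  M[L4]=74
step 21: P1: load  L2  ⟶  IE  (L2)  txn=BusRd  M[L2]=70
step 22: P0: load  L1  ⟶  SS  (L1)  txn=BusRd+Flush  M[L1]=52
step 23: P1: store L4 := 19  ⟶  IM  (L4)  txn=BusRdX+Flush  M[L4]=72
step 24: P1: load  L4  ⟶  IM  (L4)  txn=∅  M[L4]=72
step 25: P1: store L4 := 29  ⟶  IM  (L4)  txn=∅  M[L4]=72
step 26: P1: load  L4  ⟶  IM  (L4)  txn=∅  M[L4]=72

bus = BusRd,Flush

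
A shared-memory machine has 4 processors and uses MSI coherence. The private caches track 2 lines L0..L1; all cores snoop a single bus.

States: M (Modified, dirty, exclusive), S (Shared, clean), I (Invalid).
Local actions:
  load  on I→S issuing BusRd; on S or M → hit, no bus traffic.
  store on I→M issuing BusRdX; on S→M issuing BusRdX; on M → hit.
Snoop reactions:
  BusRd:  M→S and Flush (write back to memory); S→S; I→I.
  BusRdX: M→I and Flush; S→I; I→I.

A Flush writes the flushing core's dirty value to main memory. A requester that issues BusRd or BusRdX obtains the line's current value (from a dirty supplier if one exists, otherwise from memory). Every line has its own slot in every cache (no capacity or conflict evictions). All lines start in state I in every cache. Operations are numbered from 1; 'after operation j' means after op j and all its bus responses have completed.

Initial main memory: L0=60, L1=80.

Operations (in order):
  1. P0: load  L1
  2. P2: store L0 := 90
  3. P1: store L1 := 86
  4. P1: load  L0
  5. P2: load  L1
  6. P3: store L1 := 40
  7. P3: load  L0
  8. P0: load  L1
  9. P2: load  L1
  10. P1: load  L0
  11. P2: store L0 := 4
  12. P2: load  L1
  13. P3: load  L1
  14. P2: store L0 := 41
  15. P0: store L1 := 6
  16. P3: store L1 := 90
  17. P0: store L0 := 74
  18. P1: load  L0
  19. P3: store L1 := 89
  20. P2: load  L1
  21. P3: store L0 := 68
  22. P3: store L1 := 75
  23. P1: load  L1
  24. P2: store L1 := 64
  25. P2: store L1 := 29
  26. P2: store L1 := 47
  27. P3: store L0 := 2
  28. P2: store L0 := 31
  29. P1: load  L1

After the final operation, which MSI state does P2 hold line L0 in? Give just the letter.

state = M

step 1: P0: load  L1  ⟶  SIII  (L1)  txn=BusRd  M[L1]=80
step 2: P2: store L0 := 90  ⟶  IIMI  (L0)  txn=BusRdX  M[L0]=60
step 3: P1: store L1 := 86  ⟶  IMII  (L1)  txn=BusRdX  M[L1]=80
step 4: P1: load  L0  ⟶  ISSI  (L0)  txn=BusRd+Flush  M[L0]=90
step 5: P2: load  L1  ⟶  ISSI  (L1)  txn=BusRd+Flush  M[L1]=86
step 6: P3: store L1 := 40  ⟶  IIIM  (L1)  txn=BusRdX  M[L1]=86
step 7: P3: load  L0  ⟶  ISSS  (L0)  txn=BusRd  M[L0]=90
step 8: P0: load  L1  ⟶  SIIS  (L1)  txn=BusRd+Flush  M[L1]=40
step 9: P2: load  L1  ⟶  SISS  (L1)  txn=BusRd  M[L1]=40
step 10: P1: load  L0  ⟶  ISSS  (L0)  txn=∅  M[L0]=90
step 11: P2: store L0 := 4  ⟶  IIMI  (L0)  txn=BusRdX  M[L0]=90
step 12: P2: load  L1  ⟶  SISS  (L1)  txn=∅  M[L1]=40
step 13: P3: load  L1  ⟶  SISS  (L1)  txn=∅  M[L1]=40
step 14: P2: store L0 := 41  ⟶  IIMI  (L0)  txn=∅  M[L0]=90
step 15: P0: store L1 := 6  ⟶  MIII  (L1)  txn=BusRdX  M[L1]=40
step 16: P3: store L1 := 90  ⟶  IIIM  (L1)  txn=BusRdX+Flush  M[L1]=6
step 17: P0: store L0 := 74  ⟶  MIII  (L0)  txn=BusRdX+Flush  M[L0]=41
step 18: P1: load  L0  ⟶  SSII  (L0)  txn=BusRd+Flush  M[L0]=74
step 19: P3: store L1 := 89  ⟶  IIIM  (L1)  txn=∅  M[L1]=6
step 20: P2: load  L1  ⟶  IISS  (L1)  txn=BusRd+Flush  M[L1]=89
step 21: P3: store L0 := 68  ⟶  IIIM  (L0)  txn=BusRdX  M[L0]=74
step 22: P3: store L1 := 75  ⟶  IIIM  (L1)  txn=BusRdX  M[L1]=89
step 23: P1: load  L1  ⟶  ISIS  (L1)  txn=BusRd+Flush  M[L1]=75
step 24: P2: store L1 := 64  ⟶  IIMI  (L1)  txn=BusRdX  M[L1]=75
step 25: P2: store L1 := 29  ⟶  IIMI  (L1)  txn=∅  M[L1]=75
step 26: P2: store L1 := 47  ⟶  IIMI  (L1)  txn=∅  M[L1]=75
step 27: P3: store L0 := 2  ⟶  IIIM  (L0)  txn=∅  M[L0]=74
step 28: P2: store L0 := 31  ⟶  IIMI  (L0)  txn=BusRdX+Flush  M[L0]=2
step 29: P1: load  L1  ⟶  ISSI  (L1)  txn=BusRd+Flush  M[L1]=47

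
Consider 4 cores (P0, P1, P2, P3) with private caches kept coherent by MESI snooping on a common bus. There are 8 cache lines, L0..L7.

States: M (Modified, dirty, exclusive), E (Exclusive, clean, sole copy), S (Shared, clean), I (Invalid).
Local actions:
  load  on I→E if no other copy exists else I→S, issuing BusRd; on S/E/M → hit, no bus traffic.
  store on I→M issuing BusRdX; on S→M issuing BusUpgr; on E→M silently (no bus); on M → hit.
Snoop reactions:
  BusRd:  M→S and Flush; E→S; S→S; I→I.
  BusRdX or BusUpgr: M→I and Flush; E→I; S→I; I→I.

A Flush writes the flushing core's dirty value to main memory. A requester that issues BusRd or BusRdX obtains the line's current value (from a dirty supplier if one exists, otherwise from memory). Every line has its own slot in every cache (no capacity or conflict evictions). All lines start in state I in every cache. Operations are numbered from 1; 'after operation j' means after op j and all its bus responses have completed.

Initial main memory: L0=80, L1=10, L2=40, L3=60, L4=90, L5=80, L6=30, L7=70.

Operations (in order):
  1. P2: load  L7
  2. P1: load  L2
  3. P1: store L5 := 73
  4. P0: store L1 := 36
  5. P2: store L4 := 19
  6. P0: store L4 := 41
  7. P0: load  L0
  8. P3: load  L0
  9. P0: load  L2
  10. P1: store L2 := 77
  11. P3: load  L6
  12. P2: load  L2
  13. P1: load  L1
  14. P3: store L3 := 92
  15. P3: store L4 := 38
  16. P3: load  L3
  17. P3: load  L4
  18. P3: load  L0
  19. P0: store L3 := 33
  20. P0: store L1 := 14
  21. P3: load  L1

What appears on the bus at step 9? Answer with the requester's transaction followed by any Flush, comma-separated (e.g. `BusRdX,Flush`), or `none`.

[1] P2: load  L7 | P0:I, P1:I, P2:E(70), P3:I | bus: BusRd
[2] P1: load  L2 | P0:I, P1:E(40), P2:I, P3:I | bus: BusRd
[3] P1: store L5 := 73 | P0:I, P1:M(73), P2:I, P3:I | bus: BusRdX
[4] P0: store L1 := 36 | P0:M(36), P1:I, P2:I, P3:I | bus: BusRdX
[5] P2: store L4 := 19 | P0:I, P1:I, P2:M(19), P3:I | bus: BusRdX
[6] P0: store L4 := 41 | P0:M(41), P1:I, P2:I, P3:I | bus: BusRdX,Flush
[7] P0: load  L0 | P0:E(80), P1:I, P2:I, P3:I | bus: BusRd
[8] P3: load  L0 | P0:S(80), P1:I, P2:I, P3:S(80) | bus: BusRd
[9] P0: load  L2 | P0:S(40), P1:S(40), P2:I, P3:I | bus: BusRd
[10] P1: store L2 := 77 | P0:I, P1:M(77), P2:I, P3:I | bus: BusUpgr
[11] P3: load  L6 | P0:I, P1:I, P2:I, P3:E(30) | bus: BusRd
[12] P2: load  L2 | P0:I, P1:S(77), P2:S(77), P3:I | bus: BusRd,Flush
[13] P1: load  L1 | P0:S(36), P1:S(36), P2:I, P3:I | bus: BusRd,Flush
[14] P3: store L3 := 92 | P0:I, P1:I, P2:I, P3:M(92) | bus: BusRdX
[15] P3: store L4 := 38 | P0:I, P1:I, P2:I, P3:M(38) | bus: BusRdX,Flush
[16] P3: load  L3 | P0:I, P1:I, P2:I, P3:M(92) | bus: none
[17] P3: load  L4 | P0:I, P1:I, P2:I, P3:M(38) | bus: none
[18] P3: load  L0 | P0:S(80), P1:I, P2:I, P3:S(80) | bus: none
[19] P0: store L3 := 33 | P0:M(33), P1:I, P2:I, P3:I | bus: BusRdX,Flush
[20] P0: store L1 := 14 | P0:M(14), P1:I, P2:I, P3:I | bus: BusUpgr
[21] P3: load  L1 | P0:S(14), P1:I, P2:I, P3:S(14) | bus: BusRd,Flush

bus = BusRd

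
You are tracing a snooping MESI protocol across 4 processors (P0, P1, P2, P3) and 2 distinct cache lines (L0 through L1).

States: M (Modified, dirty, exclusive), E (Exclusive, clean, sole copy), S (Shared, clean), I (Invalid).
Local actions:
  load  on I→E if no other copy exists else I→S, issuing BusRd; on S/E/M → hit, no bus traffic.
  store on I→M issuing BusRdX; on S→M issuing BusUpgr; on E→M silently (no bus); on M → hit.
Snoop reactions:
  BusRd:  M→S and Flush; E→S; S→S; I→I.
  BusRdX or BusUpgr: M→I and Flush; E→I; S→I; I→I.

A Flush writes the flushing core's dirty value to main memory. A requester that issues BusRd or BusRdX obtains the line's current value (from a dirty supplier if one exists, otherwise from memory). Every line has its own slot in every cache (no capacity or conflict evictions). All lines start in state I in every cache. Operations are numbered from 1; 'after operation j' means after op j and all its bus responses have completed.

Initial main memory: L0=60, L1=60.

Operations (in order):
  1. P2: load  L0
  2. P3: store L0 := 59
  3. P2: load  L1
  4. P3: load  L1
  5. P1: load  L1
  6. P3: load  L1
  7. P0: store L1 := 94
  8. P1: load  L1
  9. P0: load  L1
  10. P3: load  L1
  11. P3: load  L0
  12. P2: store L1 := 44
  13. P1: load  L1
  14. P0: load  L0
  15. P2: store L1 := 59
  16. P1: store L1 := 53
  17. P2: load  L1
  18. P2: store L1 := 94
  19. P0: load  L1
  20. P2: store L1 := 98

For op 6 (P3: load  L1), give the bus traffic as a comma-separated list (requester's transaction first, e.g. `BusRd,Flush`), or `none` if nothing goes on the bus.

bus = none

step 1: P2: load  L0  ⟶  IIEI  (L0)  txn=BusRd  M[L0]=60
step 2: P3: store L0 := 59  ⟶  IIIM  (L0)  txn=BusRdX  M[L0]=60
step 3: P2: load  L1  ⟶  IIEI  (L1)  txn=BusRd  M[L1]=60
step 4: P3: load  L1  ⟶  IISS  (L1)  txn=BusRd  M[L1]=60
step 5: P1: load  L1  ⟶  ISSS  (L1)  txn=BusRd  M[L1]=60
step 6: P3: load  L1  ⟶  ISSS  (L1)  txn=∅  M[L1]=60
step 7: P0: store L1 := 94  ⟶  MIII  (L1)  txn=BusRdX  M[L1]=60
step 8: P1: load  L1  ⟶  SSII  (L1)  txn=BusRd+Flush  M[L1]=94
step 9: P0: load  L1  ⟶  SSII  (L1)  txn=∅  M[L1]=94
step 10: P3: load  L1  ⟶  SSIS  (L1)  txn=BusRd  M[L1]=94
step 11: P3: load  L0  ⟶  IIIM  (L0)  txn=∅  M[L0]=60
step 12: P2: store L1 := 44  ⟶  IIMI  (L1)  txn=BusRdX  M[L1]=94
step 13: P1: load  L1  ⟶  ISSI  (L1)  txn=BusRd+Flush  M[L1]=44
step 14: P0: load  L0  ⟶  SIIS  (L0)  txn=BusRd+Flush  M[L0]=59
step 15: P2: store L1 := 59  ⟶  IIMI  (L1)  txn=BusUpgr  M[L1]=44
step 16: P1: store L1 := 53  ⟶  IMII  (L1)  txn=BusRdX+Flush  M[L1]=59
step 17: P2: load  L1  ⟶  ISSI  (L1)  txn=BusRd+Flush  M[L1]=53
step 18: P2: store L1 := 94  ⟶  IIMI  (L1)  txn=BusUpgr  M[L1]=53
step 19: P0: load  L1  ⟶  SISI  (L1)  txn=BusRd+Flush  M[L1]=94
step 20: P2: store L1 := 98  ⟶  IIMI  (L1)  txn=BusUpgr  M[L1]=94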